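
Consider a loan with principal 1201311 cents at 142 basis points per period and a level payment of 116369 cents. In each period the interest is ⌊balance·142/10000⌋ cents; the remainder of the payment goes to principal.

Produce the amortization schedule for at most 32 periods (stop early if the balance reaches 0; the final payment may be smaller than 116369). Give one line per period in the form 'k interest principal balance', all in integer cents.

1. interest=⌊1201311·142/10000⌋=17058; principal=116369-17058=99311; balance=1201311-99311=1102000
2. interest=⌊1102000·142/10000⌋=15648; principal=116369-15648=100721; balance=1102000-100721=1001279
3. interest=⌊1001279·142/10000⌋=14218; principal=116369-14218=102151; balance=1001279-102151=899128
4. interest=⌊899128·142/10000⌋=12767; principal=116369-12767=103602; balance=899128-103602=795526
5. interest=⌊795526·142/10000⌋=11296; principal=116369-11296=105073; balance=795526-105073=690453
6. interest=⌊690453·142/10000⌋=9804; principal=116369-9804=106565; balance=690453-106565=583888
7. interest=⌊583888·142/10000⌋=8291; principal=116369-8291=108078; balance=583888-108078=475810
8. interest=⌊475810·142/10000⌋=6756; principal=116369-6756=109613; balance=475810-109613=366197
9. interest=⌊366197·142/10000⌋=5199; principal=116369-5199=111170; balance=366197-111170=255027
10. interest=⌊255027·142/10000⌋=3621; principal=116369-3621=112748; balance=255027-112748=142279
11. interest=⌊142279·142/10000⌋=2020; principal=116369-2020=114349; balance=142279-114349=27930
12. interest=⌊27930·142/10000⌋=396; principal=min(116369-396,27930)=27930; balance=27930-27930=0

1 17058 99311 1102000
2 15648 100721 1001279
3 14218 102151 899128
4 12767 103602 795526
5 11296 105073 690453
6 9804 106565 583888
7 8291 108078 475810
8 6756 109613 366197
9 5199 111170 255027
10 3621 112748 142279
11 2020 114349 27930
12 396 27930 0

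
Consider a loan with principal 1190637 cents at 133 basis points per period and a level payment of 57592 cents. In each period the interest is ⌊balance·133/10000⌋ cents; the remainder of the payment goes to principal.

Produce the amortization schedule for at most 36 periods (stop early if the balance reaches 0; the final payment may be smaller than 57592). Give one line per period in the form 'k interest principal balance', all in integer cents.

1. interest=⌊1190637·133/10000⌋=15835; principal=57592-15835=41757; balance=1190637-41757=1148880
2. interest=⌊1148880·133/10000⌋=15280; principal=57592-15280=42312; balance=1148880-42312=1106568
3. interest=⌊1106568·133/10000⌋=14717; principal=57592-14717=42875; balance=1106568-42875=1063693
4. interest=⌊1063693·133/10000⌋=14147; principal=57592-14147=43445; balance=1063693-43445=1020248
5. interest=⌊1020248·133/10000⌋=13569; principal=57592-13569=44023; balance=1020248-44023=976225
6. interest=⌊976225·133/10000⌋=12983; principal=57592-12983=44609; balance=976225-44609=931616
7. interest=⌊931616·133/10000⌋=12390; principal=57592-12390=45202; balance=931616-45202=886414
8. interest=⌊886414·133/10000⌋=11789; principal=57592-11789=45803; balance=886414-45803=840611
9. interest=⌊840611·133/10000⌋=11180; principal=57592-11180=46412; balance=840611-46412=794199
10. interest=⌊794199·133/10000⌋=10562; principal=57592-10562=47030; balance=794199-47030=747169
11. interest=⌊747169·133/10000⌋=9937; principal=57592-9937=47655; balance=747169-47655=699514
12. interest=⌊699514·133/10000⌋=9303; principal=57592-9303=48289; balance=699514-48289=651225
13. interest=⌊651225·133/10000⌋=8661; principal=57592-8661=48931; balance=651225-48931=602294
14. interest=⌊602294·133/10000⌋=8010; principal=57592-8010=49582; balance=602294-49582=552712
15. interest=⌊552712·133/10000⌋=7351; principal=57592-7351=50241; balance=552712-50241=502471
16. interest=⌊502471·133/10000⌋=6682; principal=57592-6682=50910; balance=502471-50910=451561
17. interest=⌊451561·133/10000⌋=6005; principal=57592-6005=51587; balance=451561-51587=399974
18. interest=⌊399974·133/10000⌋=5319; principal=57592-5319=52273; balance=399974-52273=347701
19. interest=⌊347701·133/10000⌋=4624; principal=57592-4624=52968; balance=347701-52968=294733
20. interest=⌊294733·133/10000⌋=3919; principal=57592-3919=53673; balance=294733-53673=241060
21. interest=⌊241060·133/10000⌋=3206; principal=57592-3206=54386; balance=241060-54386=186674
22. interest=⌊186674·133/10000⌋=2482; principal=57592-2482=55110; balance=186674-55110=131564
23. interest=⌊131564·133/10000⌋=1749; principal=57592-1749=55843; balance=131564-55843=75721
24. interest=⌊75721·133/10000⌋=1007; principal=57592-1007=56585; balance=75721-56585=19136
25. interest=⌊19136·133/10000⌋=254; principal=min(57592-254,19136)=19136; balance=19136-19136=0

1 15835 41757 1148880
2 15280 42312 1106568
3 14717 42875 1063693
4 14147 43445 1020248
5 13569 44023 976225
6 12983 44609 931616
7 12390 45202 886414
8 11789 45803 840611
9 11180 46412 794199
10 10562 47030 747169
11 9937 47655 699514
12 9303 48289 651225
13 8661 48931 602294
14 8010 49582 552712
15 7351 50241 502471
16 6682 50910 451561
17 6005 51587 399974
18 5319 52273 347701
19 4624 52968 294733
20 3919 53673 241060
21 3206 54386 186674
22 2482 55110 131564
23 1749 55843 75721
24 1007 56585 19136
25 254 19136 0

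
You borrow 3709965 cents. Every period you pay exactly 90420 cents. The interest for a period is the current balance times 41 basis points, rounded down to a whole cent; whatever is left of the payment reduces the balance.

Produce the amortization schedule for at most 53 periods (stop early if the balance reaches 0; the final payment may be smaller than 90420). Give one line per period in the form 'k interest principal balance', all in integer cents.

1 15210 75210 3634755
2 14902 75518 3559237
3 14592 75828 3483409
4 14281 76139 3407270
5 13969 76451 3330819
6 13656 76764 3254055
7 13341 77079 3176976
8 13025 77395 3099581
9 12708 77712 3021869
10 12389 78031 2943838
11 12069 78351 2865487
12 11748 78672 2786815
13 11425 78995 2707820
14 11102 79318 2628502
15 10776 79644 2548858
16 10450 79970 2468888
17 10122 80298 2388590
18 9793 80627 2307963
19 9462 80958 2227005
20 9130 81290 2145715
21 8797 81623 2064092
22 8462 81958 1982134
23 8126 82294 1899840
24 7789 82631 1817209
25 7450 82970 1734239
26 7110 83310 1650929
27 6768 83652 1567277
28 6425 83995 1483282
29 6081 84339 1398943
30 5735 84685 1314258
31 5388 85032 1229226
32 5039 85381 1143845
33 4689 85731 1058114
34 4338 86082 972032
35 3985 86435 885597
36 3630 86790 798807
37 3275 87145 711662
38 2917 87503 624159
39 2559 87861 536298
40 2198 88222 448076
41 1837 88583 359493
42 1473 88947 270546
43 1109 89311 181235
44 743 89677 91558
45 375 90045 1513
46 6 1513 0

1. interest=⌊3709965·41/10000⌋=15210; principal=90420-15210=75210; balance=3709965-75210=3634755
2. interest=⌊3634755·41/10000⌋=14902; principal=90420-14902=75518; balance=3634755-75518=3559237
3. interest=⌊3559237·41/10000⌋=14592; principal=90420-14592=75828; balance=3559237-75828=3483409
4. interest=⌊3483409·41/10000⌋=14281; principal=90420-14281=76139; balance=3483409-76139=3407270
5. interest=⌊3407270·41/10000⌋=13969; principal=90420-13969=76451; balance=3407270-76451=3330819
6. interest=⌊3330819·41/10000⌋=13656; principal=90420-13656=76764; balance=3330819-76764=3254055
7. interest=⌊3254055·41/10000⌋=13341; principal=90420-13341=77079; balance=3254055-77079=3176976
8. interest=⌊3176976·41/10000⌋=13025; principal=90420-13025=77395; balance=3176976-77395=3099581
9. interest=⌊3099581·41/10000⌋=12708; principal=90420-12708=77712; balance=3099581-77712=3021869
10. interest=⌊3021869·41/10000⌋=12389; principal=90420-12389=78031; balance=3021869-78031=2943838
11. interest=⌊2943838·41/10000⌋=12069; principal=90420-12069=78351; balance=2943838-78351=2865487
12. interest=⌊2865487·41/10000⌋=11748; principal=90420-11748=78672; balance=2865487-78672=2786815
13. interest=⌊2786815·41/10000⌋=11425; principal=90420-11425=78995; balance=2786815-78995=2707820
14. interest=⌊2707820·41/10000⌋=11102; principal=90420-11102=79318; balance=2707820-79318=2628502
15. interest=⌊2628502·41/10000⌋=10776; principal=90420-10776=79644; balance=2628502-79644=2548858
16. interest=⌊2548858·41/10000⌋=10450; principal=90420-10450=79970; balance=2548858-79970=2468888
17. interest=⌊2468888·41/10000⌋=10122; principal=90420-10122=80298; balance=2468888-80298=2388590
18. interest=⌊2388590·41/10000⌋=9793; principal=90420-9793=80627; balance=2388590-80627=2307963
19. interest=⌊2307963·41/10000⌋=9462; principal=90420-9462=80958; balance=2307963-80958=2227005
20. interest=⌊2227005·41/10000⌋=9130; principal=90420-9130=81290; balance=2227005-81290=2145715
21. interest=⌊2145715·41/10000⌋=8797; principal=90420-8797=81623; balance=2145715-81623=2064092
22. interest=⌊2064092·41/10000⌋=8462; principal=90420-8462=81958; balance=2064092-81958=1982134
23. interest=⌊1982134·41/10000⌋=8126; principal=90420-8126=82294; balance=1982134-82294=1899840
24. interest=⌊1899840·41/10000⌋=7789; principal=90420-7789=82631; balance=1899840-82631=1817209
25. interest=⌊1817209·41/10000⌋=7450; principal=90420-7450=82970; balance=1817209-82970=1734239
26. interest=⌊1734239·41/10000⌋=7110; principal=90420-7110=83310; balance=1734239-83310=1650929
27. interest=⌊1650929·41/10000⌋=6768; principal=90420-6768=83652; balance=1650929-83652=1567277
28. interest=⌊1567277·41/10000⌋=6425; principal=90420-6425=83995; balance=1567277-83995=1483282
29. interest=⌊1483282·41/10000⌋=6081; principal=90420-6081=84339; balance=1483282-84339=1398943
30. interest=⌊1398943·41/10000⌋=5735; principal=90420-5735=84685; balance=1398943-84685=1314258
31. interest=⌊1314258·41/10000⌋=5388; principal=90420-5388=85032; balance=1314258-85032=1229226
32. interest=⌊1229226·41/10000⌋=5039; principal=90420-5039=85381; balance=1229226-85381=1143845
33. interest=⌊1143845·41/10000⌋=4689; principal=90420-4689=85731; balance=1143845-85731=1058114
34. interest=⌊1058114·41/10000⌋=4338; principal=90420-4338=86082; balance=1058114-86082=972032
35. interest=⌊972032·41/10000⌋=3985; principal=90420-3985=86435; balance=972032-86435=885597
36. interest=⌊885597·41/10000⌋=3630; principal=90420-3630=86790; balance=885597-86790=798807
37. interest=⌊798807·41/10000⌋=3275; principal=90420-3275=87145; balance=798807-87145=711662
38. interest=⌊711662·41/10000⌋=2917; principal=90420-2917=87503; balance=711662-87503=624159
39. interest=⌊624159·41/10000⌋=2559; principal=90420-2559=87861; balance=624159-87861=536298
40. interest=⌊536298·41/10000⌋=2198; principal=90420-2198=88222; balance=536298-88222=448076
41. interest=⌊448076·41/10000⌋=1837; principal=90420-1837=88583; balance=448076-88583=359493
42. interest=⌊359493·41/10000⌋=1473; principal=90420-1473=88947; balance=359493-88947=270546
43. interest=⌊270546·41/10000⌋=1109; principal=90420-1109=89311; balance=270546-89311=181235
44. interest=⌊181235·41/10000⌋=743; principal=90420-743=89677; balance=181235-89677=91558
45. interest=⌊91558·41/10000⌋=375; principal=90420-375=90045; balance=91558-90045=1513
46. interest=⌊1513·41/10000⌋=6; principal=min(90420-6,1513)=1513; balance=1513-1513=0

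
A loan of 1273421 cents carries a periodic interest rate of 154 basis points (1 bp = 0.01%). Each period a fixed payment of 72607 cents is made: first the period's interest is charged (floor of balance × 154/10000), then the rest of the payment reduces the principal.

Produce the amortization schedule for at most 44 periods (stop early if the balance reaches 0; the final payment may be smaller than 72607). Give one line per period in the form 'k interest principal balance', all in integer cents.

1 19610 52997 1220424
2 18794 53813 1166611
3 17965 54642 1111969
4 17124 55483 1056486
5 16269 56338 1000148
6 15402 57205 942943
7 14521 58086 884857
8 13626 58981 825876
9 12718 59889 765987
10 11796 60811 705176
11 10859 61748 643428
12 9908 62699 580729
13 8943 63664 517065
14 7962 64645 452420
15 6967 65640 386780
16 5956 66651 320129
17 4929 67678 252451
18 3887 68720 183731
19 2829 69778 113953
20 1754 70853 43100
21 663 43100 0

1. interest=⌊1273421·154/10000⌋=19610; principal=72607-19610=52997; balance=1273421-52997=1220424
2. interest=⌊1220424·154/10000⌋=18794; principal=72607-18794=53813; balance=1220424-53813=1166611
3. interest=⌊1166611·154/10000⌋=17965; principal=72607-17965=54642; balance=1166611-54642=1111969
4. interest=⌊1111969·154/10000⌋=17124; principal=72607-17124=55483; balance=1111969-55483=1056486
5. interest=⌊1056486·154/10000⌋=16269; principal=72607-16269=56338; balance=1056486-56338=1000148
6. interest=⌊1000148·154/10000⌋=15402; principal=72607-15402=57205; balance=1000148-57205=942943
7. interest=⌊942943·154/10000⌋=14521; principal=72607-14521=58086; balance=942943-58086=884857
8. interest=⌊884857·154/10000⌋=13626; principal=72607-13626=58981; balance=884857-58981=825876
9. interest=⌊825876·154/10000⌋=12718; principal=72607-12718=59889; balance=825876-59889=765987
10. interest=⌊765987·154/10000⌋=11796; principal=72607-11796=60811; balance=765987-60811=705176
11. interest=⌊705176·154/10000⌋=10859; principal=72607-10859=61748; balance=705176-61748=643428
12. interest=⌊643428·154/10000⌋=9908; principal=72607-9908=62699; balance=643428-62699=580729
13. interest=⌊580729·154/10000⌋=8943; principal=72607-8943=63664; balance=580729-63664=517065
14. interest=⌊517065·154/10000⌋=7962; principal=72607-7962=64645; balance=517065-64645=452420
15. interest=⌊452420·154/10000⌋=6967; principal=72607-6967=65640; balance=452420-65640=386780
16. interest=⌊386780·154/10000⌋=5956; principal=72607-5956=66651; balance=386780-66651=320129
17. interest=⌊320129·154/10000⌋=4929; principal=72607-4929=67678; balance=320129-67678=252451
18. interest=⌊252451·154/10000⌋=3887; principal=72607-3887=68720; balance=252451-68720=183731
19. interest=⌊183731·154/10000⌋=2829; principal=72607-2829=69778; balance=183731-69778=113953
20. interest=⌊113953·154/10000⌋=1754; principal=72607-1754=70853; balance=113953-70853=43100
21. interest=⌊43100·154/10000⌋=663; principal=min(72607-663,43100)=43100; balance=43100-43100=0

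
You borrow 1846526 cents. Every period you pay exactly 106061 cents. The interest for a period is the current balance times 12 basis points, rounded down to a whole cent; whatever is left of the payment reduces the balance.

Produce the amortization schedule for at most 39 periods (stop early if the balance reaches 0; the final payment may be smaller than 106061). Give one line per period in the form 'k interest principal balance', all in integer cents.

1 2215 103846 1742680
2 2091 103970 1638710
3 1966 104095 1534615
4 1841 104220 1430395
5 1716 104345 1326050
6 1591 104470 1221580
7 1465 104596 1116984
8 1340 104721 1012263
9 1214 104847 907416
10 1088 104973 802443
11 962 105099 697344
12 836 105225 592119
13 710 105351 486768
14 584 105477 381291
15 457 105604 275687
16 330 105731 169956
17 203 105858 64098
18 76 64098 0

1. interest=⌊1846526·12/10000⌋=2215; principal=106061-2215=103846; balance=1846526-103846=1742680
2. interest=⌊1742680·12/10000⌋=2091; principal=106061-2091=103970; balance=1742680-103970=1638710
3. interest=⌊1638710·12/10000⌋=1966; principal=106061-1966=104095; balance=1638710-104095=1534615
4. interest=⌊1534615·12/10000⌋=1841; principal=106061-1841=104220; balance=1534615-104220=1430395
5. interest=⌊1430395·12/10000⌋=1716; principal=106061-1716=104345; balance=1430395-104345=1326050
6. interest=⌊1326050·12/10000⌋=1591; principal=106061-1591=104470; balance=1326050-104470=1221580
7. interest=⌊1221580·12/10000⌋=1465; principal=106061-1465=104596; balance=1221580-104596=1116984
8. interest=⌊1116984·12/10000⌋=1340; principal=106061-1340=104721; balance=1116984-104721=1012263
9. interest=⌊1012263·12/10000⌋=1214; principal=106061-1214=104847; balance=1012263-104847=907416
10. interest=⌊907416·12/10000⌋=1088; principal=106061-1088=104973; balance=907416-104973=802443
11. interest=⌊802443·12/10000⌋=962; principal=106061-962=105099; balance=802443-105099=697344
12. interest=⌊697344·12/10000⌋=836; principal=106061-836=105225; balance=697344-105225=592119
13. interest=⌊592119·12/10000⌋=710; principal=106061-710=105351; balance=592119-105351=486768
14. interest=⌊486768·12/10000⌋=584; principal=106061-584=105477; balance=486768-105477=381291
15. interest=⌊381291·12/10000⌋=457; principal=106061-457=105604; balance=381291-105604=275687
16. interest=⌊275687·12/10000⌋=330; principal=106061-330=105731; balance=275687-105731=169956
17. interest=⌊169956·12/10000⌋=203; principal=106061-203=105858; balance=169956-105858=64098
18. interest=⌊64098·12/10000⌋=76; principal=min(106061-76,64098)=64098; balance=64098-64098=0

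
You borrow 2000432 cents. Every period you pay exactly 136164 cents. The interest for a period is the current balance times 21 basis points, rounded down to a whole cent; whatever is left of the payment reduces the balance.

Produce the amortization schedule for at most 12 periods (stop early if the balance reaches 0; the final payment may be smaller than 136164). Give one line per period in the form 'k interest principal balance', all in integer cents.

1 4200 131964 1868468
2 3923 132241 1736227
3 3646 132518 1603709
4 3367 132797 1470912
5 3088 133076 1337836
6 2809 133355 1204481
7 2529 133635 1070846
8 2248 133916 936930
9 1967 134197 802733
10 1685 134479 668254
11 1403 134761 533493
12 1120 135044 398449

1. interest=⌊2000432·21/10000⌋=4200; principal=136164-4200=131964; balance=2000432-131964=1868468
2. interest=⌊1868468·21/10000⌋=3923; principal=136164-3923=132241; balance=1868468-132241=1736227
3. interest=⌊1736227·21/10000⌋=3646; principal=136164-3646=132518; balance=1736227-132518=1603709
4. interest=⌊1603709·21/10000⌋=3367; principal=136164-3367=132797; balance=1603709-132797=1470912
5. interest=⌊1470912·21/10000⌋=3088; principal=136164-3088=133076; balance=1470912-133076=1337836
6. interest=⌊1337836·21/10000⌋=2809; principal=136164-2809=133355; balance=1337836-133355=1204481
7. interest=⌊1204481·21/10000⌋=2529; principal=136164-2529=133635; balance=1204481-133635=1070846
8. interest=⌊1070846·21/10000⌋=2248; principal=136164-2248=133916; balance=1070846-133916=936930
9. interest=⌊936930·21/10000⌋=1967; principal=136164-1967=134197; balance=936930-134197=802733
10. interest=⌊802733·21/10000⌋=1685; principal=136164-1685=134479; balance=802733-134479=668254
11. interest=⌊668254·21/10000⌋=1403; principal=136164-1403=134761; balance=668254-134761=533493
12. interest=⌊533493·21/10000⌋=1120; principal=136164-1120=135044; balance=533493-135044=398449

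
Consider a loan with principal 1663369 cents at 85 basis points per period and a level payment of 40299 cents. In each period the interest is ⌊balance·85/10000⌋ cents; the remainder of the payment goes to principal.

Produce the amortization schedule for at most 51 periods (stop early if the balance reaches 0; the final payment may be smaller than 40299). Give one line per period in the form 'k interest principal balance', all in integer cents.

1. interest=⌊1663369·85/10000⌋=14138; principal=40299-14138=26161; balance=1663369-26161=1637208
2. interest=⌊1637208·85/10000⌋=13916; principal=40299-13916=26383; balance=1637208-26383=1610825
3. interest=⌊1610825·85/10000⌋=13692; principal=40299-13692=26607; balance=1610825-26607=1584218
4. interest=⌊1584218·85/10000⌋=13465; principal=40299-13465=26834; balance=1584218-26834=1557384
5. interest=⌊1557384·85/10000⌋=13237; principal=40299-13237=27062; balance=1557384-27062=1530322
6. interest=⌊1530322·85/10000⌋=13007; principal=40299-13007=27292; balance=1530322-27292=1503030
7. interest=⌊1503030·85/10000⌋=12775; principal=40299-12775=27524; balance=1503030-27524=1475506
8. interest=⌊1475506·85/10000⌋=12541; principal=40299-12541=27758; balance=1475506-27758=1447748
9. interest=⌊1447748·85/10000⌋=12305; principal=40299-12305=27994; balance=1447748-27994=1419754
10. interest=⌊1419754·85/10000⌋=12067; principal=40299-12067=28232; balance=1419754-28232=1391522
11. interest=⌊1391522·85/10000⌋=11827; principal=40299-11827=28472; balance=1391522-28472=1363050
12. interest=⌊1363050·85/10000⌋=11585; principal=40299-11585=28714; balance=1363050-28714=1334336
13. interest=⌊1334336·85/10000⌋=11341; principal=40299-11341=28958; balance=1334336-28958=1305378
14. interest=⌊1305378·85/10000⌋=11095; principal=40299-11095=29204; balance=1305378-29204=1276174
15. interest=⌊1276174·85/10000⌋=10847; principal=40299-10847=29452; balance=1276174-29452=1246722
16. interest=⌊1246722·85/10000⌋=10597; principal=40299-10597=29702; balance=1246722-29702=1217020
17. interest=⌊1217020·85/10000⌋=10344; principal=40299-10344=29955; balance=1217020-29955=1187065
18. interest=⌊1187065·85/10000⌋=10090; principal=40299-10090=30209; balance=1187065-30209=1156856
19. interest=⌊1156856·85/10000⌋=9833; principal=40299-9833=30466; balance=1156856-30466=1126390
20. interest=⌊1126390·85/10000⌋=9574; principal=40299-9574=30725; balance=1126390-30725=1095665
21. interest=⌊1095665·85/10000⌋=9313; principal=40299-9313=30986; balance=1095665-30986=1064679
22. interest=⌊1064679·85/10000⌋=9049; principal=40299-9049=31250; balance=1064679-31250=1033429
23. interest=⌊1033429·85/10000⌋=8784; principal=40299-8784=31515; balance=1033429-31515=1001914
24. interest=⌊1001914·85/10000⌋=8516; principal=40299-8516=31783; balance=1001914-31783=970131
25. interest=⌊970131·85/10000⌋=8246; principal=40299-8246=32053; balance=970131-32053=938078
26. interest=⌊938078·85/10000⌋=7973; principal=40299-7973=32326; balance=938078-32326=905752
27. interest=⌊905752·85/10000⌋=7698; principal=40299-7698=32601; balance=905752-32601=873151
28. interest=⌊873151·85/10000⌋=7421; principal=40299-7421=32878; balance=873151-32878=840273
29. interest=⌊840273·85/10000⌋=7142; principal=40299-7142=33157; balance=840273-33157=807116
30. interest=⌊807116·85/10000⌋=6860; principal=40299-6860=33439; balance=807116-33439=773677
31. interest=⌊773677·85/10000⌋=6576; principal=40299-6576=33723; balance=773677-33723=739954
32. interest=⌊739954·85/10000⌋=6289; principal=40299-6289=34010; balance=739954-34010=705944
33. interest=⌊705944·85/10000⌋=6000; principal=40299-6000=34299; balance=705944-34299=671645
34. interest=⌊671645·85/10000⌋=5708; principal=40299-5708=34591; balance=671645-34591=637054
35. interest=⌊637054·85/10000⌋=5414; principal=40299-5414=34885; balance=637054-34885=602169
36. interest=⌊602169·85/10000⌋=5118; principal=40299-5118=35181; balance=602169-35181=566988
37. interest=⌊566988·85/10000⌋=4819; principal=40299-4819=35480; balance=566988-35480=531508
38. interest=⌊531508·85/10000⌋=4517; principal=40299-4517=35782; balance=531508-35782=495726
39. interest=⌊495726·85/10000⌋=4213; principal=40299-4213=36086; balance=495726-36086=459640
40. interest=⌊459640·85/10000⌋=3906; principal=40299-3906=36393; balance=459640-36393=423247
41. interest=⌊423247·85/10000⌋=3597; principal=40299-3597=36702; balance=423247-36702=386545
42. interest=⌊386545·85/10000⌋=3285; principal=40299-3285=37014; balance=386545-37014=349531
43. interest=⌊349531·85/10000⌋=2971; principal=40299-2971=37328; balance=349531-37328=312203
44. interest=⌊312203·85/10000⌋=2653; principal=40299-2653=37646; balance=312203-37646=274557
45. interest=⌊274557·85/10000⌋=2333; principal=40299-2333=37966; balance=274557-37966=236591
46. interest=⌊236591·85/10000⌋=2011; principal=40299-2011=38288; balance=236591-38288=198303
47. interest=⌊198303·85/10000⌋=1685; principal=40299-1685=38614; balance=198303-38614=159689
48. interest=⌊159689·85/10000⌋=1357; principal=40299-1357=38942; balance=159689-38942=120747
49. interest=⌊120747·85/10000⌋=1026; principal=40299-1026=39273; balance=120747-39273=81474
50. interest=⌊81474·85/10000⌋=692; principal=40299-692=39607; balance=81474-39607=41867
51. interest=⌊41867·85/10000⌋=355; principal=40299-355=39944; balance=41867-39944=1923

1 14138 26161 1637208
2 13916 26383 1610825
3 13692 26607 1584218
4 13465 26834 1557384
5 13237 27062 1530322
6 13007 27292 1503030
7 12775 27524 1475506
8 12541 27758 1447748
9 12305 27994 1419754
10 12067 28232 1391522
11 11827 28472 1363050
12 11585 28714 1334336
13 11341 28958 1305378
14 11095 29204 1276174
15 10847 29452 1246722
16 10597 29702 1217020
17 10344 29955 1187065
18 10090 30209 1156856
19 9833 30466 1126390
20 9574 30725 1095665
21 9313 30986 1064679
22 9049 31250 1033429
23 8784 31515 1001914
24 8516 31783 970131
25 8246 32053 938078
26 7973 32326 905752
27 7698 32601 873151
28 7421 32878 840273
29 7142 33157 807116
30 6860 33439 773677
31 6576 33723 739954
32 6289 34010 705944
33 6000 34299 671645
34 5708 34591 637054
35 5414 34885 602169
36 5118 35181 566988
37 4819 35480 531508
38 4517 35782 495726
39 4213 36086 459640
40 3906 36393 423247
41 3597 36702 386545
42 3285 37014 349531
43 2971 37328 312203
44 2653 37646 274557
45 2333 37966 236591
46 2011 38288 198303
47 1685 38614 159689
48 1357 38942 120747
49 1026 39273 81474
50 692 39607 41867
51 355 39944 1923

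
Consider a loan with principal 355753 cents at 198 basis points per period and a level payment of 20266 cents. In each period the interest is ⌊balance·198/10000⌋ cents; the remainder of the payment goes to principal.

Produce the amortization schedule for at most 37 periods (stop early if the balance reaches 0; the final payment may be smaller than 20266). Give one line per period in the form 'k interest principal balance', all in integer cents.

1 7043 13223 342530
2 6782 13484 329046
3 6515 13751 315295
4 6242 14024 301271
5 5965 14301 286970
6 5682 14584 272386
7 5393 14873 257513
8 5098 15168 242345
9 4798 15468 226877
10 4492 15774 211103
11 4179 16087 195016
12 3861 16405 178611
13 3536 16730 161881
14 3205 17061 144820
15 2867 17399 127421
16 2522 17744 109677
17 2171 18095 91582
18 1813 18453 73129
19 1447 18819 54310
20 1075 19191 35119
21 695 19571 15548
22 307 15548 0

1. interest=⌊355753·198/10000⌋=7043; principal=20266-7043=13223; balance=355753-13223=342530
2. interest=⌊342530·198/10000⌋=6782; principal=20266-6782=13484; balance=342530-13484=329046
3. interest=⌊329046·198/10000⌋=6515; principal=20266-6515=13751; balance=329046-13751=315295
4. interest=⌊315295·198/10000⌋=6242; principal=20266-6242=14024; balance=315295-14024=301271
5. interest=⌊301271·198/10000⌋=5965; principal=20266-5965=14301; balance=301271-14301=286970
6. interest=⌊286970·198/10000⌋=5682; principal=20266-5682=14584; balance=286970-14584=272386
7. interest=⌊272386·198/10000⌋=5393; principal=20266-5393=14873; balance=272386-14873=257513
8. interest=⌊257513·198/10000⌋=5098; principal=20266-5098=15168; balance=257513-15168=242345
9. interest=⌊242345·198/10000⌋=4798; principal=20266-4798=15468; balance=242345-15468=226877
10. interest=⌊226877·198/10000⌋=4492; principal=20266-4492=15774; balance=226877-15774=211103
11. interest=⌊211103·198/10000⌋=4179; principal=20266-4179=16087; balance=211103-16087=195016
12. interest=⌊195016·198/10000⌋=3861; principal=20266-3861=16405; balance=195016-16405=178611
13. interest=⌊178611·198/10000⌋=3536; principal=20266-3536=16730; balance=178611-16730=161881
14. interest=⌊161881·198/10000⌋=3205; principal=20266-3205=17061; balance=161881-17061=144820
15. interest=⌊144820·198/10000⌋=2867; principal=20266-2867=17399; balance=144820-17399=127421
16. interest=⌊127421·198/10000⌋=2522; principal=20266-2522=17744; balance=127421-17744=109677
17. interest=⌊109677·198/10000⌋=2171; principal=20266-2171=18095; balance=109677-18095=91582
18. interest=⌊91582·198/10000⌋=1813; principal=20266-1813=18453; balance=91582-18453=73129
19. interest=⌊73129·198/10000⌋=1447; principal=20266-1447=18819; balance=73129-18819=54310
20. interest=⌊54310·198/10000⌋=1075; principal=20266-1075=19191; balance=54310-19191=35119
21. interest=⌊35119·198/10000⌋=695; principal=20266-695=19571; balance=35119-19571=15548
22. interest=⌊15548·198/10000⌋=307; principal=min(20266-307,15548)=15548; balance=15548-15548=0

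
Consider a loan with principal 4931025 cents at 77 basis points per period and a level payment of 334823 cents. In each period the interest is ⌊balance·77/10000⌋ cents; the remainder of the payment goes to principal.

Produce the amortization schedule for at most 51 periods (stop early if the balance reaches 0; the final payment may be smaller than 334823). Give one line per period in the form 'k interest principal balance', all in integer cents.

1. interest=⌊4931025·77/10000⌋=37968; principal=334823-37968=296855; balance=4931025-296855=4634170
2. interest=⌊4634170·77/10000⌋=35683; principal=334823-35683=299140; balance=4634170-299140=4335030
3. interest=⌊4335030·77/10000⌋=33379; principal=334823-33379=301444; balance=4335030-301444=4033586
4. interest=⌊4033586·77/10000⌋=31058; principal=334823-31058=303765; balance=4033586-303765=3729821
5. interest=⌊3729821·77/10000⌋=28719; principal=334823-28719=306104; balance=3729821-306104=3423717
6. interest=⌊3423717·77/10000⌋=26362; principal=334823-26362=308461; balance=3423717-308461=3115256
7. interest=⌊3115256·77/10000⌋=23987; principal=334823-23987=310836; balance=3115256-310836=2804420
8. interest=⌊2804420·77/10000⌋=21594; principal=334823-21594=313229; balance=2804420-313229=2491191
9. interest=⌊2491191·77/10000⌋=19182; principal=334823-19182=315641; balance=2491191-315641=2175550
10. interest=⌊2175550·77/10000⌋=16751; principal=334823-16751=318072; balance=2175550-318072=1857478
11. interest=⌊1857478·77/10000⌋=14302; principal=334823-14302=320521; balance=1857478-320521=1536957
12. interest=⌊1536957·77/10000⌋=11834; principal=334823-11834=322989; balance=1536957-322989=1213968
13. interest=⌊1213968·77/10000⌋=9347; principal=334823-9347=325476; balance=1213968-325476=888492
14. interest=⌊888492·77/10000⌋=6841; principal=334823-6841=327982; balance=888492-327982=560510
15. interest=⌊560510·77/10000⌋=4315; principal=334823-4315=330508; balance=560510-330508=230002
16. interest=⌊230002·77/10000⌋=1771; principal=min(334823-1771,230002)=230002; balance=230002-230002=0

1 37968 296855 4634170
2 35683 299140 4335030
3 33379 301444 4033586
4 31058 303765 3729821
5 28719 306104 3423717
6 26362 308461 3115256
7 23987 310836 2804420
8 21594 313229 2491191
9 19182 315641 2175550
10 16751 318072 1857478
11 14302 320521 1536957
12 11834 322989 1213968
13 9347 325476 888492
14 6841 327982 560510
15 4315 330508 230002
16 1771 230002 0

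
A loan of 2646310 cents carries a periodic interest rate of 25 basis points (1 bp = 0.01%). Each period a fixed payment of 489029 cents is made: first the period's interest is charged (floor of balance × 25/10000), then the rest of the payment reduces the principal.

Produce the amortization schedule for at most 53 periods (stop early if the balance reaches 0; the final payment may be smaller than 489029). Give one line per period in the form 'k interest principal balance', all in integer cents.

1 6615 482414 2163896
2 5409 483620 1680276
3 4200 484829 1195447
4 2988 486041 709406
5 1773 487256 222150
6 555 222150 0

1. interest=⌊2646310·25/10000⌋=6615; principal=489029-6615=482414; balance=2646310-482414=2163896
2. interest=⌊2163896·25/10000⌋=5409; principal=489029-5409=483620; balance=2163896-483620=1680276
3. interest=⌊1680276·25/10000⌋=4200; principal=489029-4200=484829; balance=1680276-484829=1195447
4. interest=⌊1195447·25/10000⌋=2988; principal=489029-2988=486041; balance=1195447-486041=709406
5. interest=⌊709406·25/10000⌋=1773; principal=489029-1773=487256; balance=709406-487256=222150
6. interest=⌊222150·25/10000⌋=555; principal=min(489029-555,222150)=222150; balance=222150-222150=0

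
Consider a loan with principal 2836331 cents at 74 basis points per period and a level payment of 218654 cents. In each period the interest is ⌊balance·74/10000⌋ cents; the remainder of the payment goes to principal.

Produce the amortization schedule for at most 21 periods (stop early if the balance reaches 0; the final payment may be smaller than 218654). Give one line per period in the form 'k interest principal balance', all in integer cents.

1 20988 197666 2638665
2 19526 199128 2439537
3 18052 200602 2238935
4 16568 202086 2036849
5 15072 203582 1833267
6 13566 205088 1628179
7 12048 206606 1421573
8 10519 208135 1213438
9 8979 209675 1003763
10 7427 211227 792536
11 5864 212790 579746
12 4290 214364 365382
13 2703 215951 149431
14 1105 149431 0

1. interest=⌊2836331·74/10000⌋=20988; principal=218654-20988=197666; balance=2836331-197666=2638665
2. interest=⌊2638665·74/10000⌋=19526; principal=218654-19526=199128; balance=2638665-199128=2439537
3. interest=⌊2439537·74/10000⌋=18052; principal=218654-18052=200602; balance=2439537-200602=2238935
4. interest=⌊2238935·74/10000⌋=16568; principal=218654-16568=202086; balance=2238935-202086=2036849
5. interest=⌊2036849·74/10000⌋=15072; principal=218654-15072=203582; balance=2036849-203582=1833267
6. interest=⌊1833267·74/10000⌋=13566; principal=218654-13566=205088; balance=1833267-205088=1628179
7. interest=⌊1628179·74/10000⌋=12048; principal=218654-12048=206606; balance=1628179-206606=1421573
8. interest=⌊1421573·74/10000⌋=10519; principal=218654-10519=208135; balance=1421573-208135=1213438
9. interest=⌊1213438·74/10000⌋=8979; principal=218654-8979=209675; balance=1213438-209675=1003763
10. interest=⌊1003763·74/10000⌋=7427; principal=218654-7427=211227; balance=1003763-211227=792536
11. interest=⌊792536·74/10000⌋=5864; principal=218654-5864=212790; balance=792536-212790=579746
12. interest=⌊579746·74/10000⌋=4290; principal=218654-4290=214364; balance=579746-214364=365382
13. interest=⌊365382·74/10000⌋=2703; principal=218654-2703=215951; balance=365382-215951=149431
14. interest=⌊149431·74/10000⌋=1105; principal=min(218654-1105,149431)=149431; balance=149431-149431=0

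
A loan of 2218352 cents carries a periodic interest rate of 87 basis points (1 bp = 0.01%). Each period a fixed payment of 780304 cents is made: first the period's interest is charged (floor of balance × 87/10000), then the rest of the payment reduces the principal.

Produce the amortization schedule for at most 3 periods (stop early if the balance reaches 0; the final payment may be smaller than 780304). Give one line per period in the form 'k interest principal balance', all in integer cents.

1. interest=⌊2218352·87/10000⌋=19299; principal=780304-19299=761005; balance=2218352-761005=1457347
2. interest=⌊1457347·87/10000⌋=12678; principal=780304-12678=767626; balance=1457347-767626=689721
3. interest=⌊689721·87/10000⌋=6000; principal=min(780304-6000,689721)=689721; balance=689721-689721=0

1 19299 761005 1457347
2 12678 767626 689721
3 6000 689721 0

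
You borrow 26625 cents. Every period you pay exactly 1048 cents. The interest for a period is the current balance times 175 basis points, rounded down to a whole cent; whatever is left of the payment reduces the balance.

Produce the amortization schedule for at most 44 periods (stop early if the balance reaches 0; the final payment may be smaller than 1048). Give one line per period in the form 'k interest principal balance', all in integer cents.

1. interest=⌊26625·175/10000⌋=465; principal=1048-465=583; balance=26625-583=26042
2. interest=⌊26042·175/10000⌋=455; principal=1048-455=593; balance=26042-593=25449
3. interest=⌊25449·175/10000⌋=445; principal=1048-445=603; balance=25449-603=24846
4. interest=⌊24846·175/10000⌋=434; principal=1048-434=614; balance=24846-614=24232
5. interest=⌊24232·175/10000⌋=424; principal=1048-424=624; balance=24232-624=23608
6. interest=⌊23608·175/10000⌋=413; principal=1048-413=635; balance=23608-635=22973
7. interest=⌊22973·175/10000⌋=402; principal=1048-402=646; balance=22973-646=22327
8. interest=⌊22327·175/10000⌋=390; principal=1048-390=658; balance=22327-658=21669
9. interest=⌊21669·175/10000⌋=379; principal=1048-379=669; balance=21669-669=21000
10. interest=⌊21000·175/10000⌋=367; principal=1048-367=681; balance=21000-681=20319
11. interest=⌊20319·175/10000⌋=355; principal=1048-355=693; balance=20319-693=19626
12. interest=⌊19626·175/10000⌋=343; principal=1048-343=705; balance=19626-705=18921
13. interest=⌊18921·175/10000⌋=331; principal=1048-331=717; balance=18921-717=18204
14. interest=⌊18204·175/10000⌋=318; principal=1048-318=730; balance=18204-730=17474
15. interest=⌊17474·175/10000⌋=305; principal=1048-305=743; balance=17474-743=16731
16. interest=⌊16731·175/10000⌋=292; principal=1048-292=756; balance=16731-756=15975
17. interest=⌊15975·175/10000⌋=279; principal=1048-279=769; balance=15975-769=15206
18. interest=⌊15206·175/10000⌋=266; principal=1048-266=782; balance=15206-782=14424
19. interest=⌊14424·175/10000⌋=252; principal=1048-252=796; balance=14424-796=13628
20. interest=⌊13628·175/10000⌋=238; principal=1048-238=810; balance=13628-810=12818
21. interest=⌊12818·175/10000⌋=224; principal=1048-224=824; balance=12818-824=11994
22. interest=⌊11994·175/10000⌋=209; principal=1048-209=839; balance=11994-839=11155
23. interest=⌊11155·175/10000⌋=195; principal=1048-195=853; balance=11155-853=10302
24. interest=⌊10302·175/10000⌋=180; principal=1048-180=868; balance=10302-868=9434
25. interest=⌊9434·175/10000⌋=165; principal=1048-165=883; balance=9434-883=8551
26. interest=⌊8551·175/10000⌋=149; principal=1048-149=899; balance=8551-899=7652
27. interest=⌊7652·175/10000⌋=133; principal=1048-133=915; balance=7652-915=6737
28. interest=⌊6737·175/10000⌋=117; principal=1048-117=931; balance=6737-931=5806
29. interest=⌊5806·175/10000⌋=101; principal=1048-101=947; balance=5806-947=4859
30. interest=⌊4859·175/10000⌋=85; principal=1048-85=963; balance=4859-963=3896
31. interest=⌊3896·175/10000⌋=68; principal=1048-68=980; balance=3896-980=2916
32. interest=⌊2916·175/10000⌋=51; principal=1048-51=997; balance=2916-997=1919
33. interest=⌊1919·175/10000⌋=33; principal=1048-33=1015; balance=1919-1015=904
34. interest=⌊904·175/10000⌋=15; principal=min(1048-15,904)=904; balance=904-904=0

1 465 583 26042
2 455 593 25449
3 445 603 24846
4 434 614 24232
5 424 624 23608
6 413 635 22973
7 402 646 22327
8 390 658 21669
9 379 669 21000
10 367 681 20319
11 355 693 19626
12 343 705 18921
13 331 717 18204
14 318 730 17474
15 305 743 16731
16 292 756 15975
17 279 769 15206
18 266 782 14424
19 252 796 13628
20 238 810 12818
21 224 824 11994
22 209 839 11155
23 195 853 10302
24 180 868 9434
25 165 883 8551
26 149 899 7652
27 133 915 6737
28 117 931 5806
29 101 947 4859
30 85 963 3896
31 68 980 2916
32 51 997 1919
33 33 1015 904
34 15 904 0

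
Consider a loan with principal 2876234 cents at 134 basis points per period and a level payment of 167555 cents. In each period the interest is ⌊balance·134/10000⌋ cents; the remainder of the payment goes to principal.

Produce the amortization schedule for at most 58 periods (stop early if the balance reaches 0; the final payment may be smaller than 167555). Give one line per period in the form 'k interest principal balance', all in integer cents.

1. interest=⌊2876234·134/10000⌋=38541; principal=167555-38541=129014; balance=2876234-129014=2747220
2. interest=⌊2747220·134/10000⌋=36812; principal=167555-36812=130743; balance=2747220-130743=2616477
3. interest=⌊2616477·134/10000⌋=35060; principal=167555-35060=132495; balance=2616477-132495=2483982
4. interest=⌊2483982·134/10000⌋=33285; principal=167555-33285=134270; balance=2483982-134270=2349712
5. interest=⌊2349712·134/10000⌋=31486; principal=167555-31486=136069; balance=2349712-136069=2213643
6. interest=⌊2213643·134/10000⌋=29662; principal=167555-29662=137893; balance=2213643-137893=2075750
7. interest=⌊2075750·134/10000⌋=27815; principal=167555-27815=139740; balance=2075750-139740=1936010
8. interest=⌊1936010·134/10000⌋=25942; principal=167555-25942=141613; balance=1936010-141613=1794397
9. interest=⌊1794397·134/10000⌋=24044; principal=167555-24044=143511; balance=1794397-143511=1650886
10. interest=⌊1650886·134/10000⌋=22121; principal=167555-22121=145434; balance=1650886-145434=1505452
11. interest=⌊1505452·134/10000⌋=20173; principal=167555-20173=147382; balance=1505452-147382=1358070
12. interest=⌊1358070·134/10000⌋=18198; principal=167555-18198=149357; balance=1358070-149357=1208713
13. interest=⌊1208713·134/10000⌋=16196; principal=167555-16196=151359; balance=1208713-151359=1057354
14. interest=⌊1057354·134/10000⌋=14168; principal=167555-14168=153387; balance=1057354-153387=903967
15. interest=⌊903967·134/10000⌋=12113; principal=167555-12113=155442; balance=903967-155442=748525
16. interest=⌊748525·134/10000⌋=10030; principal=167555-10030=157525; balance=748525-157525=591000
17. interest=⌊591000·134/10000⌋=7919; principal=167555-7919=159636; balance=591000-159636=431364
18. interest=⌊431364·134/10000⌋=5780; principal=167555-5780=161775; balance=431364-161775=269589
19. interest=⌊269589·134/10000⌋=3612; principal=167555-3612=163943; balance=269589-163943=105646
20. interest=⌊105646·134/10000⌋=1415; principal=min(167555-1415,105646)=105646; balance=105646-105646=0

1 38541 129014 2747220
2 36812 130743 2616477
3 35060 132495 2483982
4 33285 134270 2349712
5 31486 136069 2213643
6 29662 137893 2075750
7 27815 139740 1936010
8 25942 141613 1794397
9 24044 143511 1650886
10 22121 145434 1505452
11 20173 147382 1358070
12 18198 149357 1208713
13 16196 151359 1057354
14 14168 153387 903967
15 12113 155442 748525
16 10030 157525 591000
17 7919 159636 431364
18 5780 161775 269589
19 3612 163943 105646
20 1415 105646 0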